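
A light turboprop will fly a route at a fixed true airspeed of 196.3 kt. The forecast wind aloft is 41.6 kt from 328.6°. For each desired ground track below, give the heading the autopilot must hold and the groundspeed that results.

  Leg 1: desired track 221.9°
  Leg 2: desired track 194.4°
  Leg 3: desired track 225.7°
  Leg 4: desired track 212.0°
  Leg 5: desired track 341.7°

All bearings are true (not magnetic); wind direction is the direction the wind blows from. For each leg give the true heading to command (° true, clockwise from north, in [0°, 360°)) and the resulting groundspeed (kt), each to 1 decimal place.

Leg 1: heading=233.6°, groundspeed=204.2 kt
Leg 2: heading=203.1°, groundspeed=223.0 kt
Leg 3: heading=237.6°, groundspeed=201.4 kt
Leg 4: heading=222.9°, groundspeed=211.4 kt
Leg 5: heading=338.9°, groundspeed=155.6 kt

Leg 1: desired track 221.9°; wind correction +11.7° → command heading 233.6°, groundspeed 204.2 kt
Leg 2: desired track 194.4°; wind correction +8.7° → command heading 203.1°, groundspeed 223.0 kt
Leg 3: desired track 225.7°; wind correction +11.9° → command heading 237.6°, groundspeed 201.4 kt
Leg 4: desired track 212.0°; wind correction +10.9° → command heading 222.9°, groundspeed 211.4 kt
Leg 5: desired track 341.7°; wind correction -2.8° → command heading 338.9°, groundspeed 155.6 kt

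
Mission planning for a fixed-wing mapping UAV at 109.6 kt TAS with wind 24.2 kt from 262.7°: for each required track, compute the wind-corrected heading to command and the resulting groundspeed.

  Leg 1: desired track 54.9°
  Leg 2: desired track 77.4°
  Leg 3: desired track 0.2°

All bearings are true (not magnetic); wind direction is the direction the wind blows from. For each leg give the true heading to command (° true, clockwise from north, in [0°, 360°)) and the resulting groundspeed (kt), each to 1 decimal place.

Leg 1: heading=49.0°, groundspeed=130.4 kt
Leg 2: heading=76.2°, groundspeed=133.7 kt
Leg 3: heading=347.6°, groundspeed=110.1 kt

Leg 1: desired track 54.9°; wind correction -5.9° → command heading 49.0°, groundspeed 130.4 kt
Leg 2: desired track 77.4°; wind correction -1.2° → command heading 76.2°, groundspeed 133.7 kt
Leg 3: desired track 0.2°; wind correction -12.6° → command heading 347.6°, groundspeed 110.1 kt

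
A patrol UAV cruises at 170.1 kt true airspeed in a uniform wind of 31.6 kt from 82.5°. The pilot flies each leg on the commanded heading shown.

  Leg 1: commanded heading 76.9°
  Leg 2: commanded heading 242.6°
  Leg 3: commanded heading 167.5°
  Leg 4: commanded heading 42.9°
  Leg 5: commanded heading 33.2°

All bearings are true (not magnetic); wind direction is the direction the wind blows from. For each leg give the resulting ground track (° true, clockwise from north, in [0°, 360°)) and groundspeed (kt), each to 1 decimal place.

Leg 1: track=75.6°, groundspeed=138.7 kt
Leg 2: track=245.7°, groundspeed=200.1 kt
Leg 3: track=178.2°, groundspeed=170.3 kt
Leg 4: track=35.0°, groundspeed=147.1 kt
Leg 5: track=24.1°, groundspeed=151.4 kt

Leg 1: heading 76.9°; drift -1.3° → track 75.6°, groundspeed 138.7 kt
Leg 2: heading 242.6°; drift +3.1° → track 245.7°, groundspeed 200.1 kt
Leg 3: heading 167.5°; drift +10.7° → track 178.2°, groundspeed 170.3 kt
Leg 4: heading 42.9°; drift -7.9° → track 35.0°, groundspeed 147.1 kt
Leg 5: heading 33.2°; drift -9.1° → track 24.1°, groundspeed 151.4 kt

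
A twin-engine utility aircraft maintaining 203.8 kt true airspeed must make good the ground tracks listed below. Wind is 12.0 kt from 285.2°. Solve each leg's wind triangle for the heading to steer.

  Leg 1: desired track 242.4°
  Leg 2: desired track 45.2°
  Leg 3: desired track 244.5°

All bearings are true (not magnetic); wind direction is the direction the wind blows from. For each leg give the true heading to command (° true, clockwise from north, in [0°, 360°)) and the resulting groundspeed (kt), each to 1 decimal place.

Leg 1: desired track 242.4°; wind correction +2.3° → command heading 244.7°, groundspeed 194.8 kt
Leg 2: desired track 45.2°; wind correction -2.9° → command heading 42.3°, groundspeed 209.5 kt
Leg 3: desired track 244.5°; wind correction +2.2° → command heading 246.7°, groundspeed 194.6 kt

Leg 1: heading=244.7°, groundspeed=194.8 kt
Leg 2: heading=42.3°, groundspeed=209.5 kt
Leg 3: heading=246.7°, groundspeed=194.6 kt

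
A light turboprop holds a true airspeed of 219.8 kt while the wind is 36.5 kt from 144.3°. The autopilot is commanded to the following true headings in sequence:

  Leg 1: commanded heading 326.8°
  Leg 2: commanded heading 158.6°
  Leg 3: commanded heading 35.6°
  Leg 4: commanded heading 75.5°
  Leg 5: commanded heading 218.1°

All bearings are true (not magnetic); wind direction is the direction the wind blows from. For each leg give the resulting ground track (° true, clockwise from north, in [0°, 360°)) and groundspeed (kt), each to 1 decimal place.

Leg 1: heading 326.8°; drift -0.4° → track 326.4°, groundspeed 256.3 kt
Leg 2: heading 158.6°; drift +2.8° → track 161.4°, groundspeed 184.7 kt
Leg 3: heading 35.6°; drift -8.5° → track 27.1°, groundspeed 234.1 kt
Leg 4: heading 75.5°; drift -9.4° → track 66.1°, groundspeed 209.4 kt
Leg 5: heading 218.1°; drift +9.5° → track 227.6°, groundspeed 212.5 kt

Leg 1: track=326.4°, groundspeed=256.3 kt
Leg 2: track=161.4°, groundspeed=184.7 kt
Leg 3: track=27.1°, groundspeed=234.1 kt
Leg 4: track=66.1°, groundspeed=209.4 kt
Leg 5: track=227.6°, groundspeed=212.5 kt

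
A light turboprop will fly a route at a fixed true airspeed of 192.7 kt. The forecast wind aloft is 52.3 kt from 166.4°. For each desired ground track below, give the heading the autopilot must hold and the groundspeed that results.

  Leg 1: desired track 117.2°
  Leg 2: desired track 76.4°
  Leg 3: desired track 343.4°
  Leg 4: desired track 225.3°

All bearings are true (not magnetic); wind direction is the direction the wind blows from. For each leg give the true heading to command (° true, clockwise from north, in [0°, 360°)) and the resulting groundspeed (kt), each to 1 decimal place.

Leg 1: heading=129.1°, groundspeed=154.4 kt
Leg 2: heading=92.1°, groundspeed=185.5 kt
Leg 3: heading=342.6°, groundspeed=244.9 kt
Leg 4: heading=211.9°, groundspeed=160.4 kt

Leg 1: desired track 117.2°; wind correction +11.9° → command heading 129.1°, groundspeed 154.4 kt
Leg 2: desired track 76.4°; wind correction +15.7° → command heading 92.1°, groundspeed 185.5 kt
Leg 3: desired track 343.4°; wind correction -0.8° → command heading 342.6°, groundspeed 244.9 kt
Leg 4: desired track 225.3°; wind correction -13.4° → command heading 211.9°, groundspeed 160.4 kt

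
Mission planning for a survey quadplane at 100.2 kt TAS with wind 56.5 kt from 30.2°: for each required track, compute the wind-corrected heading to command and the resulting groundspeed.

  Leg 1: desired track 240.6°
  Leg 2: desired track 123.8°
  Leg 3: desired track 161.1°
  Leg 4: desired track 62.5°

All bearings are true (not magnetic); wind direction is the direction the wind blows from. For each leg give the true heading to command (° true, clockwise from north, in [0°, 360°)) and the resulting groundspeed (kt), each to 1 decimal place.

Leg 1: heading=257.2°, groundspeed=144.8 kt
Leg 2: heading=89.6°, groundspeed=86.4 kt
Leg 3: heading=135.9°, groundspeed=127.6 kt
Leg 4: heading=45.0°, groundspeed=47.8 kt

Leg 1: desired track 240.6°; wind correction +16.6° → command heading 257.2°, groundspeed 144.8 kt
Leg 2: desired track 123.8°; wind correction -34.2° → command heading 89.6°, groundspeed 86.4 kt
Leg 3: desired track 161.1°; wind correction -25.2° → command heading 135.9°, groundspeed 127.6 kt
Leg 4: desired track 62.5°; wind correction -17.5° → command heading 45.0°, groundspeed 47.8 kt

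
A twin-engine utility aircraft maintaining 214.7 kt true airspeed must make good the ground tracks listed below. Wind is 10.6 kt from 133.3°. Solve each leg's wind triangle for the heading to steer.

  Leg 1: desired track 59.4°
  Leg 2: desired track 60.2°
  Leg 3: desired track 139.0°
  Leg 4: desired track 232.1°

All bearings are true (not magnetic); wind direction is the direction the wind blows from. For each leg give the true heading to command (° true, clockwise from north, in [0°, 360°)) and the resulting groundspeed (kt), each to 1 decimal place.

Leg 1: heading=62.1°, groundspeed=211.5 kt
Leg 2: heading=62.9°, groundspeed=211.4 kt
Leg 3: heading=138.7°, groundspeed=204.1 kt
Leg 4: heading=229.3°, groundspeed=216.1 kt

Leg 1: desired track 59.4°; wind correction +2.7° → command heading 62.1°, groundspeed 211.5 kt
Leg 2: desired track 60.2°; wind correction +2.7° → command heading 62.9°, groundspeed 211.4 kt
Leg 3: desired track 139.0°; wind correction -0.3° → command heading 138.7°, groundspeed 204.1 kt
Leg 4: desired track 232.1°; wind correction -2.8° → command heading 229.3°, groundspeed 216.1 kt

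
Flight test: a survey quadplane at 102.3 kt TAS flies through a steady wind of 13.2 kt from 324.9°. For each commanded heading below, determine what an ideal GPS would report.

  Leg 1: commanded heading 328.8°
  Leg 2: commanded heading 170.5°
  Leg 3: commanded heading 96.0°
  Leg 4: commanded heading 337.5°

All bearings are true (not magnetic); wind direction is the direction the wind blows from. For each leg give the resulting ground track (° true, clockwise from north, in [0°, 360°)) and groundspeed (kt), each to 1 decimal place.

Leg 1: track=329.4°, groundspeed=89.1 kt
Leg 2: track=167.6°, groundspeed=114.3 kt
Leg 3: track=101.1°, groundspeed=111.4 kt
Leg 4: track=339.3°, groundspeed=89.5 kt

Leg 1: heading 328.8°; drift +0.6° → track 329.4°, groundspeed 89.1 kt
Leg 2: heading 170.5°; drift -2.9° → track 167.6°, groundspeed 114.3 kt
Leg 3: heading 96.0°; drift +5.1° → track 101.1°, groundspeed 111.4 kt
Leg 4: heading 337.5°; drift +1.8° → track 339.3°, groundspeed 89.5 kt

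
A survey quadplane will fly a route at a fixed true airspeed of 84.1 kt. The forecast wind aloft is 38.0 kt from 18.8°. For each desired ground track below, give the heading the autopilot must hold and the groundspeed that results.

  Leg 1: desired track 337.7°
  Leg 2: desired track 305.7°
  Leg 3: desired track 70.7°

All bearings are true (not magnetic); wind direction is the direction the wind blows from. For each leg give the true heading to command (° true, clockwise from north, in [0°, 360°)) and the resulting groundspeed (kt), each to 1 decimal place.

Leg 1: desired track 337.7°; wind correction +17.3° → command heading 355.0°, groundspeed 51.7 kt
Leg 2: desired track 305.7°; wind correction +25.6° → command heading 331.3°, groundspeed 64.8 kt
Leg 3: desired track 70.7°; wind correction -20.8° → command heading 49.9°, groundspeed 55.2 kt

Leg 1: heading=355.0°, groundspeed=51.7 kt
Leg 2: heading=331.3°, groundspeed=64.8 kt
Leg 3: heading=49.9°, groundspeed=55.2 kt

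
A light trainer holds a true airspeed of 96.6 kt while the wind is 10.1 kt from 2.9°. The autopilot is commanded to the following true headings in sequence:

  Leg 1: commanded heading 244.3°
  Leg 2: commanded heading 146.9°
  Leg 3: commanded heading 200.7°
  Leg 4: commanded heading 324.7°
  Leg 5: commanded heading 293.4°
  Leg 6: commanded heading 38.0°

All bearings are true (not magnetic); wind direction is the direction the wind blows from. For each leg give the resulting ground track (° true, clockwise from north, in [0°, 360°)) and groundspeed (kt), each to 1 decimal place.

Leg 1: track=239.3°, groundspeed=101.8 kt
Leg 2: track=150.1°, groundspeed=104.9 kt
Leg 3: track=199.0°, groundspeed=106.3 kt
Leg 4: track=320.7°, groundspeed=88.9 kt
Leg 5: track=287.6°, groundspeed=93.5 kt
Leg 6: track=41.8°, groundspeed=88.5 kt

Leg 1: heading 244.3°; drift -5.0° → track 239.3°, groundspeed 101.8 kt
Leg 2: heading 146.9°; drift +3.2° → track 150.1°, groundspeed 104.9 kt
Leg 3: heading 200.7°; drift -1.7° → track 199.0°, groundspeed 106.3 kt
Leg 4: heading 324.7°; drift -4.0° → track 320.7°, groundspeed 88.9 kt
Leg 5: heading 293.4°; drift -5.8° → track 287.6°, groundspeed 93.5 kt
Leg 6: heading 38.0°; drift +3.8° → track 41.8°, groundspeed 88.5 kt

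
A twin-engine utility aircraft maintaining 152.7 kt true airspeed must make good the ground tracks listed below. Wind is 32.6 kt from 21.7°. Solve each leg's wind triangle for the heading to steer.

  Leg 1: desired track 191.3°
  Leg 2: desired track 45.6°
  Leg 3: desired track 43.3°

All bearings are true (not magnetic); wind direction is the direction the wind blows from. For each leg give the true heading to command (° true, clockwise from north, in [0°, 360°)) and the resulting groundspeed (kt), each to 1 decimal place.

Leg 1: heading=189.1°, groundspeed=184.7 kt
Leg 2: heading=40.6°, groundspeed=122.3 kt
Leg 3: heading=38.8°, groundspeed=121.9 kt

Leg 1: desired track 191.3°; wind correction -2.2° → command heading 189.1°, groundspeed 184.7 kt
Leg 2: desired track 45.6°; wind correction -5.0° → command heading 40.6°, groundspeed 122.3 kt
Leg 3: desired track 43.3°; wind correction -4.5° → command heading 38.8°, groundspeed 121.9 kt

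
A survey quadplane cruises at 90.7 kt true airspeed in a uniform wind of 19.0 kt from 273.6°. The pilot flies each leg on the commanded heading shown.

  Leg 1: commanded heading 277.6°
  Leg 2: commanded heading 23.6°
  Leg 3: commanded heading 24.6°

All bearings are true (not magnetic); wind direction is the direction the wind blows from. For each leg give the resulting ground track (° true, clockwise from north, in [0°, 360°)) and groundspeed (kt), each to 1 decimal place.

Leg 1: track=278.7°, groundspeed=71.8 kt
Leg 2: track=34.0°, groundspeed=98.8 kt
Leg 3: track=34.9°, groundspeed=99.1 kt

Leg 1: heading 277.6°; drift +1.1° → track 278.7°, groundspeed 71.8 kt
Leg 2: heading 23.6°; drift +10.4° → track 34.0°, groundspeed 98.8 kt
Leg 3: heading 24.6°; drift +10.3° → track 34.9°, groundspeed 99.1 kt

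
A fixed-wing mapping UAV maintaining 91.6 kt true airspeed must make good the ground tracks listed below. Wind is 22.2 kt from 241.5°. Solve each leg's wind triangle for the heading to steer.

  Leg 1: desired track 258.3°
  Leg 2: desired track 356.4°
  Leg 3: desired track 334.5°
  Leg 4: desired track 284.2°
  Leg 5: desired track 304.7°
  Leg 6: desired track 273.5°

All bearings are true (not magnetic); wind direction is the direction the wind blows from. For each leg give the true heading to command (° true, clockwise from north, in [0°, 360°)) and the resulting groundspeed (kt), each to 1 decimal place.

Leg 1: desired track 258.3°; wind correction -4.0° → command heading 254.3°, groundspeed 70.1 kt
Leg 2: desired track 356.4°; wind correction -12.7° → command heading 343.7°, groundspeed 98.7 kt
Leg 3: desired track 334.5°; wind correction -14.0° → command heading 320.5°, groundspeed 90.0 kt
Leg 4: desired track 284.2°; wind correction -9.5° → command heading 274.7°, groundspeed 74.0 kt
Leg 5: desired track 304.7°; wind correction -12.5° → command heading 292.2°, groundspeed 79.4 kt
Leg 6: desired track 273.5°; wind correction -7.4° → command heading 266.1°, groundspeed 72.0 kt

Leg 1: heading=254.3°, groundspeed=70.1 kt
Leg 2: heading=343.7°, groundspeed=98.7 kt
Leg 3: heading=320.5°, groundspeed=90.0 kt
Leg 4: heading=274.7°, groundspeed=74.0 kt
Leg 5: heading=292.2°, groundspeed=79.4 kt
Leg 6: heading=266.1°, groundspeed=72.0 kt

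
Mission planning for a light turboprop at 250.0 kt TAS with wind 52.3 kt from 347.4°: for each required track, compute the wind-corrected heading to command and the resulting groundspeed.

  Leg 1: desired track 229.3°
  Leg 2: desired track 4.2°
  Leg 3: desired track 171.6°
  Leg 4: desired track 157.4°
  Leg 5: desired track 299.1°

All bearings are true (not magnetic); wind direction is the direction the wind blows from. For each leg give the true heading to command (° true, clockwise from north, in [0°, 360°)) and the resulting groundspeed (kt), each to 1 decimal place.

Leg 1: desired track 229.3°; wind correction +10.6° → command heading 239.9°, groundspeed 270.3 kt
Leg 2: desired track 4.2°; wind correction -3.5° → command heading 0.7°, groundspeed 199.5 kt
Leg 3: desired track 171.6°; wind correction +0.9° → command heading 172.5°, groundspeed 302.1 kt
Leg 4: desired track 157.4°; wind correction -2.1° → command heading 155.3°, groundspeed 301.3 kt
Leg 5: desired track 299.1°; wind correction +9.0° → command heading 308.1°, groundspeed 212.1 kt

Leg 1: heading=239.9°, groundspeed=270.3 kt
Leg 2: heading=0.7°, groundspeed=199.5 kt
Leg 3: heading=172.5°, groundspeed=302.1 kt
Leg 4: heading=155.3°, groundspeed=301.3 kt
Leg 5: heading=308.1°, groundspeed=212.1 kt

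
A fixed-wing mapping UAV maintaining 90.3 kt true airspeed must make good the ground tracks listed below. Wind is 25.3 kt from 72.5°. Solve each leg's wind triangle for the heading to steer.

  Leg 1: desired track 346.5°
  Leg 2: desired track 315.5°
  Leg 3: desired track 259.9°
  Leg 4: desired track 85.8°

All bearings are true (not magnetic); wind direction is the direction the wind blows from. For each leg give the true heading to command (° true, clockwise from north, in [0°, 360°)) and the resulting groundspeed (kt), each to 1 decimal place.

Leg 1: heading=2.7°, groundspeed=84.9 kt
Leg 2: heading=330.0°, groundspeed=98.9 kt
Leg 3: heading=262.0°, groundspeed=115.3 kt
Leg 4: heading=82.1°, groundspeed=65.5 kt

Leg 1: desired track 346.5°; wind correction +16.2° → command heading 2.7°, groundspeed 84.9 kt
Leg 2: desired track 315.5°; wind correction +14.5° → command heading 330.0°, groundspeed 98.9 kt
Leg 3: desired track 259.9°; wind correction +2.1° → command heading 262.0°, groundspeed 115.3 kt
Leg 4: desired track 85.8°; wind correction -3.7° → command heading 82.1°, groundspeed 65.5 kt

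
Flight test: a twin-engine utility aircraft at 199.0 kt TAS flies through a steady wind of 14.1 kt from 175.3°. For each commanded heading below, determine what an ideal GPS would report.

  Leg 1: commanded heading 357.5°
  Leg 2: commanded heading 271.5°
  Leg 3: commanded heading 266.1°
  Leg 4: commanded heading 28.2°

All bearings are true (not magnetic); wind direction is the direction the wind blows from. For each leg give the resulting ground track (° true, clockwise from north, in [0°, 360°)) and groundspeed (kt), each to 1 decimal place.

Leg 1: heading 357.5°; drift -0.1° → track 357.4°, groundspeed 213.1 kt
Leg 2: heading 271.5°; drift +4.0° → track 275.5°, groundspeed 201.0 kt
Leg 3: heading 266.1°; drift +4.0° → track 270.1°, groundspeed 199.7 kt
Leg 4: heading 28.2°; drift -2.1° → track 26.1°, groundspeed 211.0 kt

Leg 1: track=357.4°, groundspeed=213.1 kt
Leg 2: track=275.5°, groundspeed=201.0 kt
Leg 3: track=270.1°, groundspeed=199.7 kt
Leg 4: track=26.1°, groundspeed=211.0 kt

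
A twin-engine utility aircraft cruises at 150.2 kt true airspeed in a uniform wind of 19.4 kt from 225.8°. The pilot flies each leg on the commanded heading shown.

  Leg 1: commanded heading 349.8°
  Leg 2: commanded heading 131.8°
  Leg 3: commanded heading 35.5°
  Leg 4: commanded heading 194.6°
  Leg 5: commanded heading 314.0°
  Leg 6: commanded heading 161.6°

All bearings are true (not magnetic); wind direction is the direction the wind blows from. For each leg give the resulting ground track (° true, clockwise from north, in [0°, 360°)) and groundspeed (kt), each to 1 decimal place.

Leg 1: track=355.5°, groundspeed=161.8 kt
Leg 2: track=124.5°, groundspeed=152.8 kt
Leg 3: track=36.7°, groundspeed=169.3 kt
Leg 4: track=190.3°, groundspeed=134.0 kt
Leg 5: track=321.4°, groundspeed=150.8 kt
Leg 6: track=154.6°, groundspeed=142.8 kt

Leg 1: heading 349.8°; drift +5.7° → track 355.5°, groundspeed 161.8 kt
Leg 2: heading 131.8°; drift -7.3° → track 124.5°, groundspeed 152.8 kt
Leg 3: heading 35.5°; drift +1.2° → track 36.7°, groundspeed 169.3 kt
Leg 4: heading 194.6°; drift -4.3° → track 190.3°, groundspeed 134.0 kt
Leg 5: heading 314.0°; drift +7.4° → track 321.4°, groundspeed 150.8 kt
Leg 6: heading 161.6°; drift -7.0° → track 154.6°, groundspeed 142.8 kt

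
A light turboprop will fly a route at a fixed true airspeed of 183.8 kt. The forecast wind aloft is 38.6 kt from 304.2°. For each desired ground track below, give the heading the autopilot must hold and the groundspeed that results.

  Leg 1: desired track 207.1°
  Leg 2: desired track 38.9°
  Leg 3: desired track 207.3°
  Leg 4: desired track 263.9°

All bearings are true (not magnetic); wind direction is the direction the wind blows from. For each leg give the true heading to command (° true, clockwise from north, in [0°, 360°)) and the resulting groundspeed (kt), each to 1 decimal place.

Leg 1: heading=219.1°, groundspeed=184.5 kt
Leg 2: heading=26.8°, groundspeed=182.9 kt
Leg 3: heading=219.3°, groundspeed=184.4 kt
Leg 4: heading=271.7°, groundspeed=152.7 kt

Leg 1: desired track 207.1°; wind correction +12.0° → command heading 219.1°, groundspeed 184.5 kt
Leg 2: desired track 38.9°; wind correction -12.1° → command heading 26.8°, groundspeed 182.9 kt
Leg 3: desired track 207.3°; wind correction +12.0° → command heading 219.3°, groundspeed 184.4 kt
Leg 4: desired track 263.9°; wind correction +7.8° → command heading 271.7°, groundspeed 152.7 kt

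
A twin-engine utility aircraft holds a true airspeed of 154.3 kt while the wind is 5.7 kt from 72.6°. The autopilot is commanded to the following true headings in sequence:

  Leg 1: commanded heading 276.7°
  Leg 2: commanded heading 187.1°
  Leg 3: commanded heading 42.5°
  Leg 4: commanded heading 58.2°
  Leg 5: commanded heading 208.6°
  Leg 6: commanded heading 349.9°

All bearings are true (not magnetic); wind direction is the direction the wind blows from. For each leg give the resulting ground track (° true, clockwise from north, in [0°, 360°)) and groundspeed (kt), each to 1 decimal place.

Leg 1: heading 276.7°; drift -0.8° → track 275.9°, groundspeed 159.5 kt
Leg 2: heading 187.1°; drift +1.9° → track 189.0°, groundspeed 156.7 kt
Leg 3: heading 42.5°; drift -1.1° → track 41.4°, groundspeed 149.4 kt
Leg 4: heading 58.2°; drift -0.5° → track 57.7°, groundspeed 148.8 kt
Leg 5: heading 208.6°; drift +1.4° → track 210.0°, groundspeed 158.4 kt
Leg 6: heading 349.9°; drift -2.1° → track 347.8°, groundspeed 153.7 kt

Leg 1: track=275.9°, groundspeed=159.5 kt
Leg 2: track=189.0°, groundspeed=156.7 kt
Leg 3: track=41.4°, groundspeed=149.4 kt
Leg 4: track=57.7°, groundspeed=148.8 kt
Leg 5: track=210.0°, groundspeed=158.4 kt
Leg 6: track=347.8°, groundspeed=153.7 kt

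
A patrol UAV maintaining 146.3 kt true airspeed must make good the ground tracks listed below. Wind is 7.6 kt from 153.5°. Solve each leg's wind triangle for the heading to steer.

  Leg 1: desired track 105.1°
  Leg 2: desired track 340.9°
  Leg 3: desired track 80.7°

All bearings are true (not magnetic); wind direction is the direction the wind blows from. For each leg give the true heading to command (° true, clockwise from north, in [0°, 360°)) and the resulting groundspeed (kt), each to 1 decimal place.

Leg 1: heading=107.3°, groundspeed=141.1 kt
Leg 2: heading=341.3°, groundspeed=153.8 kt
Leg 3: heading=83.5°, groundspeed=143.9 kt

Leg 1: desired track 105.1°; wind correction +2.2° → command heading 107.3°, groundspeed 141.1 kt
Leg 2: desired track 340.9°; wind correction +0.4° → command heading 341.3°, groundspeed 153.8 kt
Leg 3: desired track 80.7°; wind correction +2.8° → command heading 83.5°, groundspeed 143.9 kt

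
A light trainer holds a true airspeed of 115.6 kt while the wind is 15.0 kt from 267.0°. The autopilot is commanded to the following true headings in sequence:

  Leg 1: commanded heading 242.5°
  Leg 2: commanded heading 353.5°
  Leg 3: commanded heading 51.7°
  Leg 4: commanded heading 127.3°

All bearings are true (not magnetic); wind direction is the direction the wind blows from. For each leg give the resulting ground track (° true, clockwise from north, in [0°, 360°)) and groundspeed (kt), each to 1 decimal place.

Leg 1: track=239.0°, groundspeed=102.1 kt
Leg 2: track=0.9°, groundspeed=115.7 kt
Leg 3: track=55.6°, groundspeed=128.1 kt
Leg 4: track=122.9°, groundspeed=127.4 kt

Leg 1: heading 242.5°; drift -3.5° → track 239.0°, groundspeed 102.1 kt
Leg 2: heading 353.5°; drift +7.4° → track 0.9°, groundspeed 115.7 kt
Leg 3: heading 51.7°; drift +3.9° → track 55.6°, groundspeed 128.1 kt
Leg 4: heading 127.3°; drift -4.4° → track 122.9°, groundspeed 127.4 kt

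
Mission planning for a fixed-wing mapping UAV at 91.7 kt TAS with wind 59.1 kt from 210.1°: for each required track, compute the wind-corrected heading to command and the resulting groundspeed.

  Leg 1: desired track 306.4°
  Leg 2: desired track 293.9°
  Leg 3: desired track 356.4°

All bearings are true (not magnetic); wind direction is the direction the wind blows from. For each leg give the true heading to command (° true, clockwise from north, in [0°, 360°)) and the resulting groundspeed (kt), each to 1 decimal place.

Leg 1: heading=266.6°, groundspeed=76.9 kt
Leg 2: heading=254.1°, groundspeed=64.0 kt
Leg 3: heading=335.4°, groundspeed=134.8 kt

Leg 1: desired track 306.4°; wind correction -39.8° → command heading 266.6°, groundspeed 76.9 kt
Leg 2: desired track 293.9°; wind correction -39.8° → command heading 254.1°, groundspeed 64.0 kt
Leg 3: desired track 356.4°; wind correction -21.0° → command heading 335.4°, groundspeed 134.8 kt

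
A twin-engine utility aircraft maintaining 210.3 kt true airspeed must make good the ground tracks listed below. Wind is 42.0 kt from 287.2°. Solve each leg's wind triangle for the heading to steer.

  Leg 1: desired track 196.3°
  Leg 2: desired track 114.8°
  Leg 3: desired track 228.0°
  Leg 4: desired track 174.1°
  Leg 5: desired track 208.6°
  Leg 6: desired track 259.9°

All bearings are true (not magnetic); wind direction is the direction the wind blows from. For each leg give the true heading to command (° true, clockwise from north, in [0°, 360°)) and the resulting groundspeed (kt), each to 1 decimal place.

Leg 1: heading=207.8°, groundspeed=206.7 kt
Leg 2: heading=116.3°, groundspeed=251.9 kt
Leg 3: heading=237.9°, groundspeed=185.7 kt
Leg 4: heading=184.7°, groundspeed=223.2 kt
Leg 5: heading=219.9°, groundspeed=197.9 kt
Leg 6: heading=265.2°, groundspeed=172.1 kt

Leg 1: desired track 196.3°; wind correction +11.5° → command heading 207.8°, groundspeed 206.7 kt
Leg 2: desired track 114.8°; wind correction +1.5° → command heading 116.3°, groundspeed 251.9 kt
Leg 3: desired track 228.0°; wind correction +9.9° → command heading 237.9°, groundspeed 185.7 kt
Leg 4: desired track 174.1°; wind correction +10.6° → command heading 184.7°, groundspeed 223.2 kt
Leg 5: desired track 208.6°; wind correction +11.3° → command heading 219.9°, groundspeed 197.9 kt
Leg 6: desired track 259.9°; wind correction +5.3° → command heading 265.2°, groundspeed 172.1 kt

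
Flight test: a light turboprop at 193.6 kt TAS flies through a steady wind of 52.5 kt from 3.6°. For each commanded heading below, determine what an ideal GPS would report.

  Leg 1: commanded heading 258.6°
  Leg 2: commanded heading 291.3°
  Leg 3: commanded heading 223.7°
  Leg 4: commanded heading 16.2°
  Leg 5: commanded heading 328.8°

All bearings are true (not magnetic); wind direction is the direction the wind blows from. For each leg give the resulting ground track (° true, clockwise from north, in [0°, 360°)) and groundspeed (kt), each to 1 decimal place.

Leg 1: heading 258.6°; drift -13.8° → track 244.8°, groundspeed 213.3 kt
Leg 2: heading 291.3°; drift -15.7° → track 275.6°, groundspeed 184.5 kt
Leg 3: heading 223.7°; drift -8.2° → track 215.5°, groundspeed 236.2 kt
Leg 4: heading 16.2°; drift +4.6° → track 20.8°, groundspeed 142.8 kt
Leg 5: heading 328.8°; drift -11.3° → track 317.5°, groundspeed 153.4 kt

Leg 1: track=244.8°, groundspeed=213.3 kt
Leg 2: track=275.6°, groundspeed=184.5 kt
Leg 3: track=215.5°, groundspeed=236.2 kt
Leg 4: track=20.8°, groundspeed=142.8 kt
Leg 5: track=317.5°, groundspeed=153.4 kt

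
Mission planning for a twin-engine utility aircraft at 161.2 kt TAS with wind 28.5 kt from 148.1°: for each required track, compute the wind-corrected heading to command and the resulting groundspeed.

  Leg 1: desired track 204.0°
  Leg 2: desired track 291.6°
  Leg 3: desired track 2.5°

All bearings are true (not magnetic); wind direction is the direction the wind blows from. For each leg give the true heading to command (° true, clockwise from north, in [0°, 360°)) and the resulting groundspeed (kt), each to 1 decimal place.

Leg 1: desired track 204.0°; wind correction -8.4° → command heading 195.6°, groundspeed 143.5 kt
Leg 2: desired track 291.6°; wind correction -6.0° → command heading 285.6°, groundspeed 183.2 kt
Leg 3: desired track 2.5°; wind correction +5.7° → command heading 8.2°, groundspeed 183.9 kt

Leg 1: heading=195.6°, groundspeed=143.5 kt
Leg 2: heading=285.6°, groundspeed=183.2 kt
Leg 3: heading=8.2°, groundspeed=183.9 kt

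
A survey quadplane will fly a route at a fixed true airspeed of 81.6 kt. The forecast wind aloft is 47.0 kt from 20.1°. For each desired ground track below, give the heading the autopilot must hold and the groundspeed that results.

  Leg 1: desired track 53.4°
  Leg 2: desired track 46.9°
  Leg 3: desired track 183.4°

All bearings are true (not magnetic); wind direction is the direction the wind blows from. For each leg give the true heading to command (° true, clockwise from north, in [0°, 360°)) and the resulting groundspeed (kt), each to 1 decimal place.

Leg 1: desired track 53.4°; wind correction -18.4° → command heading 35.0°, groundspeed 38.1 kt
Leg 2: desired track 46.9°; wind correction -15.1° → command heading 31.8°, groundspeed 36.8 kt
Leg 3: desired track 183.4°; wind correction -9.5° → command heading 173.9°, groundspeed 125.5 kt

Leg 1: heading=35.0°, groundspeed=38.1 kt
Leg 2: heading=31.8°, groundspeed=36.8 kt
Leg 3: heading=173.9°, groundspeed=125.5 kt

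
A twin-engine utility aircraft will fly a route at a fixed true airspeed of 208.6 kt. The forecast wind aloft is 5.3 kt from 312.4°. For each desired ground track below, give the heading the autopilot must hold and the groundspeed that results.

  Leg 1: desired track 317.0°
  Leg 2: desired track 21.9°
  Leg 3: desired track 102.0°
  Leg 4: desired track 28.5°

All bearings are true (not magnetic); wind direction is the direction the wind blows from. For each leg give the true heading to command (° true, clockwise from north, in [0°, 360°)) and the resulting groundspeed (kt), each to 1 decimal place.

Leg 1: heading=316.9°, groundspeed=203.3 kt
Leg 2: heading=20.5°, groundspeed=206.7 kt
Leg 3: heading=101.3°, groundspeed=213.2 kt
Leg 4: heading=27.1°, groundspeed=207.3 kt

Leg 1: desired track 317.0°; wind correction -0.1° → command heading 316.9°, groundspeed 203.3 kt
Leg 2: desired track 21.9°; wind correction -1.4° → command heading 20.5°, groundspeed 206.7 kt
Leg 3: desired track 102.0°; wind correction -0.7° → command heading 101.3°, groundspeed 213.2 kt
Leg 4: desired track 28.5°; wind correction -1.4° → command heading 27.1°, groundspeed 207.3 kt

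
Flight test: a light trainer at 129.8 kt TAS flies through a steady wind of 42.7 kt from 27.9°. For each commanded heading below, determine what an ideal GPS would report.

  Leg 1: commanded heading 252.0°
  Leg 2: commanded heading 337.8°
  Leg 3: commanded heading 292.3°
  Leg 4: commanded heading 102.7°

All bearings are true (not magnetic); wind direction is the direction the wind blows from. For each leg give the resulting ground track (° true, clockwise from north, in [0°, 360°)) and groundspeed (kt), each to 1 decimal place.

Leg 1: track=241.5°, groundspeed=163.2 kt
Leg 2: track=320.1°, groundspeed=107.5 kt
Leg 3: track=274.7°, groundspeed=140.5 kt
Leg 4: track=121.9°, groundspeed=125.6 kt

Leg 1: heading 252.0°; drift -10.5° → track 241.5°, groundspeed 163.2 kt
Leg 2: heading 337.8°; drift -17.7° → track 320.1°, groundspeed 107.5 kt
Leg 3: heading 292.3°; drift -17.6° → track 274.7°, groundspeed 140.5 kt
Leg 4: heading 102.7°; drift +19.2° → track 121.9°, groundspeed 125.6 kt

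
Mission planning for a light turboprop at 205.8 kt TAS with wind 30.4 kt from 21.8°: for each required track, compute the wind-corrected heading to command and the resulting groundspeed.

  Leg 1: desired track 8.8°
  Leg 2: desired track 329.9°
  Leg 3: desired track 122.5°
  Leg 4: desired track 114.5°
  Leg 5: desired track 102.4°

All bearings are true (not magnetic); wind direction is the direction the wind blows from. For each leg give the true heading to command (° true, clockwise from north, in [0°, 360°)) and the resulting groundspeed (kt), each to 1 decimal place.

Leg 1: heading=10.7°, groundspeed=176.1 kt
Leg 2: heading=336.6°, groundspeed=185.6 kt
Leg 3: heading=114.2°, groundspeed=209.3 kt
Leg 4: heading=106.0°, groundspeed=205.0 kt
Leg 5: heading=94.0°, groundspeed=198.6 kt

Leg 1: desired track 8.8°; wind correction +1.9° → command heading 10.7°, groundspeed 176.1 kt
Leg 2: desired track 329.9°; wind correction +6.7° → command heading 336.6°, groundspeed 185.6 kt
Leg 3: desired track 122.5°; wind correction -8.3° → command heading 114.2°, groundspeed 209.3 kt
Leg 4: desired track 114.5°; wind correction -8.5° → command heading 106.0°, groundspeed 205.0 kt
Leg 5: desired track 102.4°; wind correction -8.4° → command heading 94.0°, groundspeed 198.6 kt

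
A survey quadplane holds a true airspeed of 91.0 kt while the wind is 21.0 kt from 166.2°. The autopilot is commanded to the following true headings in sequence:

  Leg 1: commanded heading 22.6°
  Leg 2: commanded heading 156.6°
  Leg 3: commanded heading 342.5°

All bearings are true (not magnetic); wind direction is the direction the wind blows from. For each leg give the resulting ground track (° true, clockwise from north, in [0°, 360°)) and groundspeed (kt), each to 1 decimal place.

Leg 1: track=16.0°, groundspeed=108.6 kt
Leg 2: track=153.7°, groundspeed=70.4 kt
Leg 3: track=343.2°, groundspeed=112.0 kt

Leg 1: heading 22.6°; drift -6.6° → track 16.0°, groundspeed 108.6 kt
Leg 2: heading 156.6°; drift -2.9° → track 153.7°, groundspeed 70.4 kt
Leg 3: heading 342.5°; drift +0.7° → track 343.2°, groundspeed 112.0 kt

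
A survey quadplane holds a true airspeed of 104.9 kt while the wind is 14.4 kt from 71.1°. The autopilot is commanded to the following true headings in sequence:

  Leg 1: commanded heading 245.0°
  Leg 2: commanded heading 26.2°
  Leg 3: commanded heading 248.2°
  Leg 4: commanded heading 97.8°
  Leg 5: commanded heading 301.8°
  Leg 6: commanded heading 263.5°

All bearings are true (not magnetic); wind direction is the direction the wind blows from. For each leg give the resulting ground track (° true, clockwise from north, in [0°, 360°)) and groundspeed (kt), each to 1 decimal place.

Leg 1: heading 245.0°; drift +0.7° → track 245.7°, groundspeed 119.2 kt
Leg 2: heading 26.2°; drift -6.1° → track 20.1°, groundspeed 95.2 kt
Leg 3: heading 248.2°; drift +0.3° → track 248.5°, groundspeed 119.3 kt
Leg 4: heading 97.8°; drift +4.0° → track 101.8°, groundspeed 92.3 kt
Leg 5: heading 301.8°; drift -5.6° → track 296.2°, groundspeed 114.6 kt
Leg 6: heading 263.5°; drift -1.5° → track 262.0°, groundspeed 119.0 kt

Leg 1: track=245.7°, groundspeed=119.2 kt
Leg 2: track=20.1°, groundspeed=95.2 kt
Leg 3: track=248.5°, groundspeed=119.3 kt
Leg 4: track=101.8°, groundspeed=92.3 kt
Leg 5: track=296.2°, groundspeed=114.6 kt
Leg 6: track=262.0°, groundspeed=119.0 kt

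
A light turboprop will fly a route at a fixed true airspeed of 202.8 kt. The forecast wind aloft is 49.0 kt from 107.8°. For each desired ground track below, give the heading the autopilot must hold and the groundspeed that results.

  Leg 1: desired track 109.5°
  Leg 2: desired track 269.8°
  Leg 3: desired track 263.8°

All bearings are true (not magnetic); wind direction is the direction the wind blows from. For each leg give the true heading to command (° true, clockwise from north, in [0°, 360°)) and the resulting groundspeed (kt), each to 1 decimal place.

Leg 1: desired track 109.5°; wind correction -0.4° → command heading 109.1°, groundspeed 153.8 kt
Leg 2: desired track 269.8°; wind correction -4.3° → command heading 265.5°, groundspeed 248.8 kt
Leg 3: desired track 263.8°; wind correction -5.6° → command heading 258.2°, groundspeed 246.6 kt

Leg 1: heading=109.1°, groundspeed=153.8 kt
Leg 2: heading=265.5°, groundspeed=248.8 kt
Leg 3: heading=258.2°, groundspeed=246.6 kt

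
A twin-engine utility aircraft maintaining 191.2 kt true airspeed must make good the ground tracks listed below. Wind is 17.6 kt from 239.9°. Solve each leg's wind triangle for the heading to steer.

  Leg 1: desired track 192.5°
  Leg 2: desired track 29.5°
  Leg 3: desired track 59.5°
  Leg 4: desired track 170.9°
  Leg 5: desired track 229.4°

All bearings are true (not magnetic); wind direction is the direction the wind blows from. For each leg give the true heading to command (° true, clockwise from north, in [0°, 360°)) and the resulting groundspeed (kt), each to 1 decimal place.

Leg 1: desired track 192.5°; wind correction +3.9° → command heading 196.4°, groundspeed 178.8 kt
Leg 2: desired track 29.5°; wind correction -2.7° → command heading 26.8°, groundspeed 206.2 kt
Leg 3: desired track 59.5°; wind correction +0.0° → command heading 59.5°, groundspeed 208.8 kt
Leg 4: desired track 170.9°; wind correction +4.9° → command heading 175.8°, groundspeed 184.2 kt
Leg 5: desired track 229.4°; wind correction +1.0° → command heading 230.4°, groundspeed 173.9 kt

Leg 1: heading=196.4°, groundspeed=178.8 kt
Leg 2: heading=26.8°, groundspeed=206.2 kt
Leg 3: heading=59.5°, groundspeed=208.8 kt
Leg 4: heading=175.8°, groundspeed=184.2 kt
Leg 5: heading=230.4°, groundspeed=173.9 kt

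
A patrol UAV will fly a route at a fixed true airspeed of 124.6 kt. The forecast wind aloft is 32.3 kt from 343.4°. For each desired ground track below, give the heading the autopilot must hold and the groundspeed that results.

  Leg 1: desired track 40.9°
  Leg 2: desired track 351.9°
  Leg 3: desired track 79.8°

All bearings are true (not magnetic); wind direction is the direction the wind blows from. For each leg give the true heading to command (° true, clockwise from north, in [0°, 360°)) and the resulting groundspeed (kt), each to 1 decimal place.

Leg 1: heading=28.3°, groundspeed=104.2 kt
Leg 2: heading=349.7°, groundspeed=92.6 kt
Leg 3: heading=64.9°, groundspeed=124.0 kt

Leg 1: desired track 40.9°; wind correction -12.6° → command heading 28.3°, groundspeed 104.2 kt
Leg 2: desired track 351.9°; wind correction -2.2° → command heading 349.7°, groundspeed 92.6 kt
Leg 3: desired track 79.8°; wind correction -14.9° → command heading 64.9°, groundspeed 124.0 kt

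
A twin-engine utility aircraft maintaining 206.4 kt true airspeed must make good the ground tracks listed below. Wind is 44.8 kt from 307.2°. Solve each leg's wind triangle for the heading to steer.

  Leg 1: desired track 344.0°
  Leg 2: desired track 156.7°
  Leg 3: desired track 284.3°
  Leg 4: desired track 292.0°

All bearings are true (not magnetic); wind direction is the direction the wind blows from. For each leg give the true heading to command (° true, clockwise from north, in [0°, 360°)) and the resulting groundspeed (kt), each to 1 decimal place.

Leg 1: heading=336.5°, groundspeed=168.8 kt
Leg 2: heading=162.8°, groundspeed=244.2 kt
Leg 3: heading=289.1°, groundspeed=164.4 kt
Leg 4: heading=295.3°, groundspeed=162.8 kt

Leg 1: desired track 344.0°; wind correction -7.5° → command heading 336.5°, groundspeed 168.8 kt
Leg 2: desired track 156.7°; wind correction +6.1° → command heading 162.8°, groundspeed 244.2 kt
Leg 3: desired track 284.3°; wind correction +4.8° → command heading 289.1°, groundspeed 164.4 kt
Leg 4: desired track 292.0°; wind correction +3.3° → command heading 295.3°, groundspeed 162.8 kt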